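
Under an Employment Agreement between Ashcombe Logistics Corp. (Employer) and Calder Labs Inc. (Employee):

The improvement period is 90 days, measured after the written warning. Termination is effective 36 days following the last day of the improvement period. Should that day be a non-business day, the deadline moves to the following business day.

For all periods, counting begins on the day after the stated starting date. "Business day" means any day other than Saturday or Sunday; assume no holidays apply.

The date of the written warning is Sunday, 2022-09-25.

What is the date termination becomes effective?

2023-01-30

The last day of the improvement period: 2022-09-25 + 90 days = 2022-12-24.
The date termination becomes effective: 2022-12-24 + 36 days = 2023-01-29. That falls on a Sunday, so it rolls to the next business day, Monday, 2023-01-30.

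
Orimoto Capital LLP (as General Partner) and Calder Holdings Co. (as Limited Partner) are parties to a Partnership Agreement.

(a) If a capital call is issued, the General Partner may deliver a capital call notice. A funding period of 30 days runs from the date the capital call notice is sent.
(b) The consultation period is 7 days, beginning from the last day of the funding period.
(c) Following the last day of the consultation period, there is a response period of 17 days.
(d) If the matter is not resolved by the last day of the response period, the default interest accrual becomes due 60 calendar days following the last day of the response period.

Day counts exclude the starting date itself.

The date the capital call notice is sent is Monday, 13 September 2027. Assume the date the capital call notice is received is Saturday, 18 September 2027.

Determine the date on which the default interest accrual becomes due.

The last day of the funding period: 13 September 2027 + 30 days = 13 October 2027.
The last day of the consultation period: 13 October 2027 + 7 days = 20 October 2027.
The last day of the response period: 17 calendar days after 20 October 2027 is 6 November 2027.
The date on which the default interest accrual becomes due: 60 calendar days after 6 November 2027 is 5 January 2028.

5 January 2028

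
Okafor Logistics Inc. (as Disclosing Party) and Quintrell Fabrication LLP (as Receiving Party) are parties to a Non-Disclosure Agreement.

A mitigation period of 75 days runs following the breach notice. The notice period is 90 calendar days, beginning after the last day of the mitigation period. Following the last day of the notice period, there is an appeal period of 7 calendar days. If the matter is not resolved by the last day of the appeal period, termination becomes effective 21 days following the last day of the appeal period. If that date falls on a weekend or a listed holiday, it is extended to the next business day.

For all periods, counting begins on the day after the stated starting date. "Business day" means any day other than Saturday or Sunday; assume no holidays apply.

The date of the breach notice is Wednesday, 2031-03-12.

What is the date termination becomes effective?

2031-09-22

The last day of the mitigation period: 2031-03-12 + 75 days = 2031-05-26.
The last day of the notice period: 2031-05-26 + 90 days = 2031-08-24.
Adding 7 calendar days to 2031-08-24 gives 2031-08-31, which is the last day of the appeal period.
Adding 21 calendar days to 2031-08-31 gives 2031-09-21, which is the date termination becomes effective. That falls on a Sunday, so it rolls to the next business day, Monday, 2031-09-22.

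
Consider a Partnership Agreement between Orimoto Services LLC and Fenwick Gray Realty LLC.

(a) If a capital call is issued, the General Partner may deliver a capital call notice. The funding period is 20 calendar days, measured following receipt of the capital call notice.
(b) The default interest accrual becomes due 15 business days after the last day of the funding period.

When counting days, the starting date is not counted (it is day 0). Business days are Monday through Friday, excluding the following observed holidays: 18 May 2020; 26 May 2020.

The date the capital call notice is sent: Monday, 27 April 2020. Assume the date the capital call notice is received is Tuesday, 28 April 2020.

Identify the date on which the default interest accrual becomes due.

9 June 2020

The last day of the funding period: 20 calendar days after 28 April 2020 is 18 May 2020.
The date on which the default interest accrual becomes due: counting 15 business days from Monday, 18 May 2020 (May 19, May 20, May 21, May 22, …, Jun 5, Jun 8, Jun 9, skipping weekends and the listed holiday on May 26) reaches Tuesday, 9 June 2020.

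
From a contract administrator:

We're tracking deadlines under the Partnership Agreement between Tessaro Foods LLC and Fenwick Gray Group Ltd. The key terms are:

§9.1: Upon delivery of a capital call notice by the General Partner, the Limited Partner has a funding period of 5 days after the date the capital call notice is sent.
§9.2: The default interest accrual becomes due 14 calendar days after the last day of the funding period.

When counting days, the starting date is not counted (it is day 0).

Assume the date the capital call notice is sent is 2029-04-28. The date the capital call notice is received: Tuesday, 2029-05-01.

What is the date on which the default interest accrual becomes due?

The last day of the funding period: 2029-04-28 + 5 days = 2029-05-03.
Adding 14 calendar days to 2029-05-03 gives 2029-05-17, which is the date on which the default interest accrual becomes due.

2029-05-17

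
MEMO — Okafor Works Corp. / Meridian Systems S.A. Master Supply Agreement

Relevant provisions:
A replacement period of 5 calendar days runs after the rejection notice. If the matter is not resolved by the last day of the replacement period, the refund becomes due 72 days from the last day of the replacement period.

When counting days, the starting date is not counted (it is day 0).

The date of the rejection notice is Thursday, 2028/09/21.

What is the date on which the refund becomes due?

The last day of the replacement period: 2028/09/21 + 5 days = 2028/09/26.
Adding 72 calendar days to 2028/09/26 gives 2028/12/07, which is the date on which the refund becomes due.

2028/12/07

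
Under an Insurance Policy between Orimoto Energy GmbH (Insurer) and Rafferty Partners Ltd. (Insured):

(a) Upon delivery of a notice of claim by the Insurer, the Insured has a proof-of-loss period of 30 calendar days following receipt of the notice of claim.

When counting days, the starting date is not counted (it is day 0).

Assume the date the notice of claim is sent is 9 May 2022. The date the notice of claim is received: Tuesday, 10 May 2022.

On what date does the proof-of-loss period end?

Adding 30 calendar days to 10 May 2022 gives 9 June 2022, which is the last day of the proof-of-loss period.

9 June 2022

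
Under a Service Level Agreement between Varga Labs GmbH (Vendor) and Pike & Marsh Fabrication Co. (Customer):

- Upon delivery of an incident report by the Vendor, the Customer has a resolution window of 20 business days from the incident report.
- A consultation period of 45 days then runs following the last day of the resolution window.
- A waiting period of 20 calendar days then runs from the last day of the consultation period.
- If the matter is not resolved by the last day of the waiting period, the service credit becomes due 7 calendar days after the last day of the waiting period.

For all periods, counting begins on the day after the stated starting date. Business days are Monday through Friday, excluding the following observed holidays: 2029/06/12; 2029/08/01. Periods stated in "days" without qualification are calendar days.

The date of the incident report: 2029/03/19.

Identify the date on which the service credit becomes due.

The last day of the resolution window: 20 business days after Monday, 2029/03/19, skipping weekends — Mar 20, Mar 21, Mar 22, Mar 23, …, Apr 12, Apr 13, Apr 16 — lands on Monday, 2029/04/16.
The last day of the consultation period: 45 calendar days after 2029/04/16 is 2029/05/31.
The last day of the waiting period: 2029/05/31 + 20 days = 2029/06/20.
The date on which the service credit becomes due: 2029/06/20 + 7 days = 2029/06/27.

2029/06/27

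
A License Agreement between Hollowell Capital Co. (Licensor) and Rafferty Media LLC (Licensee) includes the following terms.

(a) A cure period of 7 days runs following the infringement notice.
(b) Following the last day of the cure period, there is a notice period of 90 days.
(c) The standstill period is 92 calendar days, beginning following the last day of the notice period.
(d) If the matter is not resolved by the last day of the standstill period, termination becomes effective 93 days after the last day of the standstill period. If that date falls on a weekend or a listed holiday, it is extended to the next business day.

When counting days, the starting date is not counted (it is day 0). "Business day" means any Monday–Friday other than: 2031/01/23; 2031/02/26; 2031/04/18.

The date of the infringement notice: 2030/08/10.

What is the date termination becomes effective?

2031/05/19

The last day of the cure period: 2030/08/10 + 7 days = 2030/08/17.
The last day of the notice period: 2030/08/17 + 90 days = 2030/11/15.
The last day of the standstill period: 92 calendar days after 2030/11/15 is 2031/02/15.
The date termination becomes effective: 2031/02/15 + 93 days = 2031/05/19. 2031/05/19 is a Monday and is not a listed holiday, so no roll-forward applies.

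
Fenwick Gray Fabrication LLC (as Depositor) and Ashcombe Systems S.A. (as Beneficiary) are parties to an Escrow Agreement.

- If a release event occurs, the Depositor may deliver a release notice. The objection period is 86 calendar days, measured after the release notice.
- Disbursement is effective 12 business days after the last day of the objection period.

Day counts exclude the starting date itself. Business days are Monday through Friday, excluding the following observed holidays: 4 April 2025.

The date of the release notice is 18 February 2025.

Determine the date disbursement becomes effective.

2 June 2025

Adding 86 calendar days to 18 February 2025 gives 15 May 2025, which is the last day of the objection period.
The date disbursement becomes effective: 12 business days after Thursday, 15 May 2025, skipping weekends — May 16, May 19, May 20, May 21, …, May 29, May 30, Jun 2 — lands on Monday, 2 June 2025.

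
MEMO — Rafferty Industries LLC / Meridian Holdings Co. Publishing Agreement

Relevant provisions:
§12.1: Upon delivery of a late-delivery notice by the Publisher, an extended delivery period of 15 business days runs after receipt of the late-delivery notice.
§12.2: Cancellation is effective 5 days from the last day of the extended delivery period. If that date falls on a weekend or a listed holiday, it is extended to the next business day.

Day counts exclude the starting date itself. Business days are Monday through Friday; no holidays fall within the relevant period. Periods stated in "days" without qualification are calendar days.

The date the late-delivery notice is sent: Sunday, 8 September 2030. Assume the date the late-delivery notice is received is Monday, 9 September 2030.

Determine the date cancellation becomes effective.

The last day of the extended delivery period: 15 business days after Monday, 9 September 2030, skipping weekends — Sep 10, Sep 11, Sep 12, Sep 13, …, Sep 26, Sep 27, Sep 30 — lands on Monday, 30 September 2030.
The date cancellation becomes effective: 30 September 2030 + 5 days = 5 October 2030. That falls on a Saturday, so it rolls to the next business day, Monday, 7 October 2030.

7 October 2030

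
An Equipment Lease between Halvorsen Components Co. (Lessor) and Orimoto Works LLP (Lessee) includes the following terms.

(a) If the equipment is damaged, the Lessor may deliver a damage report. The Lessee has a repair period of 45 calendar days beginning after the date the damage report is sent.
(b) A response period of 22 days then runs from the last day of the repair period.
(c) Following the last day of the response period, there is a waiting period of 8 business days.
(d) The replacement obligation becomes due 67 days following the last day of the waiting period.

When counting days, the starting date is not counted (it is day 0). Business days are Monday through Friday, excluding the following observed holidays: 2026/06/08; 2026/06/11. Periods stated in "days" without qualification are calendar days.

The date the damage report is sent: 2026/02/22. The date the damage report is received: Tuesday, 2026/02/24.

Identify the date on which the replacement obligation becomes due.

The last day of the repair period: 45 calendar days after 2026/02/22 is 2026/04/08.
Adding 22 calendar days to 2026/04/08 gives 2026/04/30, which is the last day of the response period.
The last day of the waiting period: counting 8 business days from Thursday, 2026/04/30 (May 1, May 4, May 5, May 6, May 7, May 8, May 11, May 12, skipping weekends) reaches Tuesday, 2026/05/12.
The date on which the replacement obligation becomes due: 2026/05/12 + 67 days = 2026/07/18.

2026/07/18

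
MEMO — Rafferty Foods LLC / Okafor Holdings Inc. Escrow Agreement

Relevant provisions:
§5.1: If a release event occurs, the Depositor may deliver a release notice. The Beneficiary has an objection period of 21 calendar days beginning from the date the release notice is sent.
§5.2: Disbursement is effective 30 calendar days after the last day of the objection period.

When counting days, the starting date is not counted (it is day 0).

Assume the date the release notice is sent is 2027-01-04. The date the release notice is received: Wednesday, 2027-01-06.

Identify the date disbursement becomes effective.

2027-02-24

Adding 21 calendar days to 2027-01-04 gives 2027-01-25, which is the last day of the objection period.
Adding 30 calendar days to 2027-01-25 gives 2027-02-24, which is the date disbursement becomes effective.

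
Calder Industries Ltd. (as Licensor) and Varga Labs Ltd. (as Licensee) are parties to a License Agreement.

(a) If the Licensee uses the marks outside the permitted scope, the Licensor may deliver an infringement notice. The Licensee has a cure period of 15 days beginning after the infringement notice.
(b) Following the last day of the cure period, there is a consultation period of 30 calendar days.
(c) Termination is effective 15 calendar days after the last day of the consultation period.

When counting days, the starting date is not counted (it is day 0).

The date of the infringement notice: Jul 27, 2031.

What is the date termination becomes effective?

Adding 15 calendar days to Jul 27, 2031 gives Aug 11, 2031, which is the last day of the cure period.
The last day of the consultation period: Aug 11, 2031 + 30 days = Sep 10, 2031.
The date termination becomes effective: Sep 10, 2031 + 15 days = Sep 25, 2031.

Sep 25, 2031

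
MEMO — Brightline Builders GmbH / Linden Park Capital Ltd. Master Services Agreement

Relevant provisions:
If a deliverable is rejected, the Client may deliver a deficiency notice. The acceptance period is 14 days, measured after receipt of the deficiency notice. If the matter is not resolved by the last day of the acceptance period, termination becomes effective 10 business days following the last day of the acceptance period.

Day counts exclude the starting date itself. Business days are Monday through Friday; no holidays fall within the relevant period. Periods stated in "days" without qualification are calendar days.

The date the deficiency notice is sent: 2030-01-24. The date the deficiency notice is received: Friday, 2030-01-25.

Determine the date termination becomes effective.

The last day of the acceptance period: 14 calendar days after 2030-01-25 is 2030-02-08.
The date termination becomes effective: counting 10 business days from Friday, 2030-02-08 (Feb 11, Feb 12, Feb 13, Feb 14, Feb 15, Feb 18, Feb 19, Feb 20, Feb 21, Feb 22, skipping weekends) reaches Friday, 2030-02-22.

2030-02-22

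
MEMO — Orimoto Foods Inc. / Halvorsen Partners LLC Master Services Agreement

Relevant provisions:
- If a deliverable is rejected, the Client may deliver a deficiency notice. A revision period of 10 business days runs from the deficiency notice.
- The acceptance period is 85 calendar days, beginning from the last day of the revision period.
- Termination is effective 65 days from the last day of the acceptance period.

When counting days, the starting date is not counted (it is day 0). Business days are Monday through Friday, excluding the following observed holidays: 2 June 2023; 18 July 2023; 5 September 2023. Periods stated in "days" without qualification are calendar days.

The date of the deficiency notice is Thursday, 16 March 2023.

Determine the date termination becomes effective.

27 August 2023

The last day of the revision period: 10 business days after Thursday, 16 March 2023, skipping weekends — Mar 17, Mar 20, Mar 21, Mar 22, Mar 23, Mar 24, Mar 27, Mar 28, Mar 29, Mar 30 — lands on Thursday, 30 March 2023.
The last day of the acceptance period: 85 calendar days after 30 March 2023 is 23 June 2023.
Adding 65 calendar days to 23 June 2023 gives 27 August 2023, which is the date termination becomes effective.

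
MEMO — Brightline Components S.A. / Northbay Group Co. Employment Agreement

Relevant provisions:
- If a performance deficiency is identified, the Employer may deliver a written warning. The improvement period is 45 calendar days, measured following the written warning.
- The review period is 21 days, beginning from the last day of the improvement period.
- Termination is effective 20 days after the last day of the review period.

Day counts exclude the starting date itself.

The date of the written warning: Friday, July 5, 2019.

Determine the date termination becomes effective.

Adding 45 calendar days to July 5, 2019 gives August 19, 2019, which is the last day of the improvement period.
Adding 21 calendar days to August 19, 2019 gives September 9, 2019, which is the last day of the review period.
The date termination becomes effective: 20 calendar days after September 9, 2019 is September 29, 2019.

September 29, 2019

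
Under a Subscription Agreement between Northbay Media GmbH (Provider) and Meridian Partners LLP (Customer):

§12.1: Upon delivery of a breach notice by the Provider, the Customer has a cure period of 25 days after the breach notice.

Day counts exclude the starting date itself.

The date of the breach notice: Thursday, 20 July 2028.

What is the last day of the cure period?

14 August 2028

The last day of the cure period: 20 July 2028 + 25 days = 14 August 2028.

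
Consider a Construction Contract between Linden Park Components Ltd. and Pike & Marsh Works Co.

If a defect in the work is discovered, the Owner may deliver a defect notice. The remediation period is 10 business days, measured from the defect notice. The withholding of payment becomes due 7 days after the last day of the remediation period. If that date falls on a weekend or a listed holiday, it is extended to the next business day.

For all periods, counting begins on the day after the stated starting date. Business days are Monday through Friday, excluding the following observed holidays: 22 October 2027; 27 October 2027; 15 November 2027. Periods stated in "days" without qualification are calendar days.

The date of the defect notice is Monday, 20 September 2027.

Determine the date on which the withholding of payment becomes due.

The last day of the remediation period: 10 business days after Monday, 20 September 2027, skipping weekends — Sep 21, Sep 22, Sep 23, Sep 24, Sep 27, Sep 28, Sep 29, Sep 30, Oct 1, Oct 4 — lands on Monday, 4 October 2027.
The date on which the withholding of payment becomes due: 7 calendar days after 4 October 2027 is 11 October 2027. 11 October 2027 is a Monday and is not a listed holiday, so no roll-forward applies.

11 October 2027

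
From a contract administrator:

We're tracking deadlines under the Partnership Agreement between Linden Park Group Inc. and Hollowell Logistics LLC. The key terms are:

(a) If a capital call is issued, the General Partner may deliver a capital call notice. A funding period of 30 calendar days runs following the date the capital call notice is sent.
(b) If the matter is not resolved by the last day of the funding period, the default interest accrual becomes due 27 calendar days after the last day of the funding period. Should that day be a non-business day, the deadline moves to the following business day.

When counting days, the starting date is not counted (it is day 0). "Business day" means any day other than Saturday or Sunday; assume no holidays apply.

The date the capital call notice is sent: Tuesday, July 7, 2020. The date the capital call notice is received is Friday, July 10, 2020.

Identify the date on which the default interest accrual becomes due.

Adding 30 calendar days to July 7, 2020 gives August 6, 2020, which is the last day of the funding period.
Adding 27 calendar days to August 6, 2020 gives September 2, 2020, which is the date on which the default interest accrual becomes due. September 2, 2020 is a Wednesday, so no roll-forward applies.

September 2, 2020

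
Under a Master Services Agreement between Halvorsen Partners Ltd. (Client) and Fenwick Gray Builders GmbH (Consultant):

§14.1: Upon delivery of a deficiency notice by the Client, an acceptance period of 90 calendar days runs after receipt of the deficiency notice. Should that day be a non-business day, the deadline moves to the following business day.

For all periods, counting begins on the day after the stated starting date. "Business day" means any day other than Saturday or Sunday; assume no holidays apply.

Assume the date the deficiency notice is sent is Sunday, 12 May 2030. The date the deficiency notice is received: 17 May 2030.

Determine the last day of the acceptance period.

15 August 2030

The last day of the acceptance period: 90 calendar days after 17 May 2030 is 15 August 2030. 15 August 2030 is a Thursday, so no roll-forward applies.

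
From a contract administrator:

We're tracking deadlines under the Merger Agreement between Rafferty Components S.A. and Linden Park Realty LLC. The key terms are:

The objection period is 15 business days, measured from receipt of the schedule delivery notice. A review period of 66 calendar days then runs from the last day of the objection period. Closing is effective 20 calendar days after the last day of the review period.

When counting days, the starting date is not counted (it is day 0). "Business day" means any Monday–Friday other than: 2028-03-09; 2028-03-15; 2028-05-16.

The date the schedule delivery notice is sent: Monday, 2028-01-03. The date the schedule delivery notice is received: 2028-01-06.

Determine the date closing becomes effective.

The last day of the objection period: 15 business days after Thursday, 2028-01-06, skipping weekends — Jan 7, Jan 10, Jan 11, Jan 12, …, Jan 25, Jan 26, Jan 27 — lands on Thursday, 2028-01-27.
Adding 66 calendar days to 2028-01-27 gives 2028-04-02, which is the last day of the review period.
The date closing becomes effective: 2028-04-02 + 20 days = 2028-04-22.

2028-04-22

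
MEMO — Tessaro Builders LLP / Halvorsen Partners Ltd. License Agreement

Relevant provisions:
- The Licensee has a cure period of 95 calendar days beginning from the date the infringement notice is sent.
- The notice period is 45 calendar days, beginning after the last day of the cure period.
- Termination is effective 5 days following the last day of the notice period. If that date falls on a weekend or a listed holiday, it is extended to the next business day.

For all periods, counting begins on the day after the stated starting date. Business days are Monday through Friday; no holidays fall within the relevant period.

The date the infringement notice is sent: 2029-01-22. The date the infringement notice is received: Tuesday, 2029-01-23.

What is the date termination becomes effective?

The last day of the cure period: 2029-01-22 + 95 days = 2029-04-27.
The last day of the notice period: 45 calendar days after 2029-04-27 is 2029-06-11.
Adding 5 calendar days to 2029-06-11 gives 2029-06-16, which is the date termination becomes effective. That falls on a Saturday, so it rolls to the next business day, Monday, 2029-06-18.

2029-06-18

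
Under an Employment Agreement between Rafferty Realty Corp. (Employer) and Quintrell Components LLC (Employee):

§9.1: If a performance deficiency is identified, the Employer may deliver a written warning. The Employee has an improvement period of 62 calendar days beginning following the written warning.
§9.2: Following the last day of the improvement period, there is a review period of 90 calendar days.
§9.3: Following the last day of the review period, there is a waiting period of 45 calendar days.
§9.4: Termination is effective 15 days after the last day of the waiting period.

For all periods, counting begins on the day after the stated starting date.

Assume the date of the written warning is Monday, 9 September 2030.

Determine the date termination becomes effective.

9 April 2031

Adding 62 calendar days to 9 September 2030 gives 10 November 2030, which is the last day of the improvement period.
The last day of the review period: 90 calendar days after 10 November 2030 is 8 February 2031.
The last day of the waiting period: 45 calendar days after 8 February 2031 is 25 March 2031.
The date termination becomes effective: 15 calendar days after 25 March 2031 is 9 April 2031.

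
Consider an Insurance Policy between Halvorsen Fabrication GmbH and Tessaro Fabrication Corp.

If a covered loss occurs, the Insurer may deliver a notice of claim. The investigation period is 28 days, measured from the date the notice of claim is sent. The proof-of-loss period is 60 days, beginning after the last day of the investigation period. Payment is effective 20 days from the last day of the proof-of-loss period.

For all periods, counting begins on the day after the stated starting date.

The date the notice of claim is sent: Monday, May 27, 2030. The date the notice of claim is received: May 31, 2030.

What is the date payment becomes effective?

The last day of the investigation period: May 27, 2030 + 28 days = June 24, 2030.
Adding 60 calendar days to June 24, 2030 gives August 23, 2030, which is the last day of the proof-of-loss period.
The date payment becomes effective: 20 calendar days after August 23, 2030 is September 12, 2030.

September 12, 2030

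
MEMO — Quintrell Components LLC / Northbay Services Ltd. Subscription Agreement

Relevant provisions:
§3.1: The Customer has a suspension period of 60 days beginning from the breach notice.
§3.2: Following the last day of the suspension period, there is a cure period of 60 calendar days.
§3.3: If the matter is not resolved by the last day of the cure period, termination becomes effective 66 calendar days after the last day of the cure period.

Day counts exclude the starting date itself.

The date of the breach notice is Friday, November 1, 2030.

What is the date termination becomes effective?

May 6, 2031

Adding 60 calendar days to November 1, 2030 gives December 31, 2030, which is the last day of the suspension period.
The last day of the cure period: December 31, 2030 + 60 days = March 1, 2031.
The date termination becomes effective: March 1, 2031 + 66 days = May 6, 2031.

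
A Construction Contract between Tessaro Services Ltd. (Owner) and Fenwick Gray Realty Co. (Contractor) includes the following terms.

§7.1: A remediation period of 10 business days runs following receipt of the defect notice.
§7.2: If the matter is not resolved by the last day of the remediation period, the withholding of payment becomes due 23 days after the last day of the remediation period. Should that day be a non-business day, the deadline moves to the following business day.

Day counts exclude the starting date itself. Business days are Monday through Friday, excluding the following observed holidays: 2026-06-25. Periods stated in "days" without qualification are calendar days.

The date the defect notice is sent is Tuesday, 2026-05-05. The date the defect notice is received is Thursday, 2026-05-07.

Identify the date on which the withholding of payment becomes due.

2026-06-15

The last day of the remediation period: 10 business days after Thursday, 2026-05-07, skipping weekends — May 8, May 11, May 12, May 13, May 14, May 15, May 18, May 19, May 20, May 21 — lands on Thursday, 2026-05-21.
Adding 23 calendar days to 2026-05-21 gives 2026-06-13, which is the date on which the withholding of payment becomes due. That falls on a Saturday, so it rolls to the next business day, Monday, 2026-06-15.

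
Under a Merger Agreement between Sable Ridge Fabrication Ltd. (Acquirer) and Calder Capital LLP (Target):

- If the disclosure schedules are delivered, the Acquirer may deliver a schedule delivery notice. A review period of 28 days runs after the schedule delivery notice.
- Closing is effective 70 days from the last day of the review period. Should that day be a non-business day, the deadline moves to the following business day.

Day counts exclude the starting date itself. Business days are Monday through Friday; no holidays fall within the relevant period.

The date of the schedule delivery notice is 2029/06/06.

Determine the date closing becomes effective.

2029/09/12

The last day of the review period: 2029/06/06 + 28 days = 2029/07/04.
The date closing becomes effective: 70 calendar days after 2029/07/04 is 2029/09/12. 2029/09/12 is a Wednesday, so no roll-forward applies.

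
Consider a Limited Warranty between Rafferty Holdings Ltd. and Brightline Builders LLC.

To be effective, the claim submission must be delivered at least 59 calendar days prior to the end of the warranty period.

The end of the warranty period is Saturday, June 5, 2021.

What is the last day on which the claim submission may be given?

June 5, 2021 minus 59 days is April 7, 2021.

April 7, 2021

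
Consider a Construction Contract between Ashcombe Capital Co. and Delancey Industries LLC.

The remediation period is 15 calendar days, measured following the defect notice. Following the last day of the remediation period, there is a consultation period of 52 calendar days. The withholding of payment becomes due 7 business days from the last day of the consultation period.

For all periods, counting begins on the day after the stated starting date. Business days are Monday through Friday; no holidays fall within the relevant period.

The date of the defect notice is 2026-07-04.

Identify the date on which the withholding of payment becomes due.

2026-09-18

Adding 15 calendar days to 2026-07-04 gives 2026-07-19, which is the last day of the remediation period.
Adding 52 calendar days to 2026-07-19 gives 2026-09-09, which is the last day of the consultation period.
The date on which the withholding of payment becomes due: counting 7 business days from Wednesday, 2026-09-09 (Sep 10, Sep 11, Sep 14, Sep 15, Sep 16, Sep 17, Sep 18, skipping weekends) reaches Friday, 2026-09-18.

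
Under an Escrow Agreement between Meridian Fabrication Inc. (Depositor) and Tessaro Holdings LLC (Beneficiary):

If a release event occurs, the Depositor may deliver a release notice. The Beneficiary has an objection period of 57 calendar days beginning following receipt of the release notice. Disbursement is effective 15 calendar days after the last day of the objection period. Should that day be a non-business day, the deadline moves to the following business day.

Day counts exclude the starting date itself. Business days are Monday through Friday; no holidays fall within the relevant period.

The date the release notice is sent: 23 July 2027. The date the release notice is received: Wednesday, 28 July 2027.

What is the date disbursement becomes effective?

8 October 2027

The last day of the objection period: 28 July 2027 + 57 days = 23 September 2027.
The date disbursement becomes effective: 15 calendar days after 23 September 2027 is 8 October 2027. 8 October 2027 is a Friday, so no roll-forward applies.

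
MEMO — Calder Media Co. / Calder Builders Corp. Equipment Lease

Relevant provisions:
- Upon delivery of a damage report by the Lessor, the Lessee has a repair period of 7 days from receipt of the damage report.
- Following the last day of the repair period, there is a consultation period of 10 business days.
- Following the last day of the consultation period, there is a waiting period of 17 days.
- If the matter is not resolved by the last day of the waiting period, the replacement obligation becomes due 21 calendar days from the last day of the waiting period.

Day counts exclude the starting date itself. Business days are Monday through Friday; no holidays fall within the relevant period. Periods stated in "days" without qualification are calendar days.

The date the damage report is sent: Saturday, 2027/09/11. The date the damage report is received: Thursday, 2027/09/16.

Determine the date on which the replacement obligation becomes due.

The last day of the repair period: 7 calendar days after 2027/09/16 is 2027/09/23.
The last day of the consultation period: 10 business days after Thursday, 2027/09/23, skipping weekends — Sep 24, Sep 27, Sep 28, Sep 29, Sep 30, Oct 1, Oct 4, Oct 5, Oct 6, Oct 7 — lands on Thursday, 2027/10/07.
Adding 17 calendar days to 2027/10/07 gives 2027/10/24, which is the last day of the waiting period.
The date on which the replacement obligation becomes due: 21 calendar days after 2027/10/24 is 2027/11/14.

2027/11/14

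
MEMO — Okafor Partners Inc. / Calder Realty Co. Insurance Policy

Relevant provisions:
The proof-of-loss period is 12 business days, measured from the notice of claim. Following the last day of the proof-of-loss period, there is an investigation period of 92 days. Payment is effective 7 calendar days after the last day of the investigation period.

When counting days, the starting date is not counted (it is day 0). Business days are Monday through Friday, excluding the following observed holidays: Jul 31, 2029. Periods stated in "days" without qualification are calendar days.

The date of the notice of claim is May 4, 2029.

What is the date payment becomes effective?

Aug 29, 2029

From Friday, May 4, 2029, 12 business days (May 7, May 8, May 9, May 10, …, May 18, May 21, May 22, skipping weekends) brings us to Tuesday, May 22, 2029, which is the last day of the proof-of-loss period.
The last day of the investigation period: 92 calendar days after May 22, 2029 is Aug 22, 2029.
The date payment becomes effective: 7 calendar days after Aug 22, 2029 is Aug 29, 2029.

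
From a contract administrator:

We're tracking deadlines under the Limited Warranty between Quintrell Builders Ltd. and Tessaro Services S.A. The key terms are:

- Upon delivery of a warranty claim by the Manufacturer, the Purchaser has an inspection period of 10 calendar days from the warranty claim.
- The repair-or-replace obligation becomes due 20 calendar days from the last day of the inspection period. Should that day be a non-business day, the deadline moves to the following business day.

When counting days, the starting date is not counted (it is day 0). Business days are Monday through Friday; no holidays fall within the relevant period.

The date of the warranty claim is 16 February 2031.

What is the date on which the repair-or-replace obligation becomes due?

18 March 2031

The last day of the inspection period: 10 calendar days after 16 February 2031 is 26 February 2031.
The date on which the repair-or-replace obligation becomes due: 20 calendar days after 26 February 2031 is 18 March 2031. 18 March 2031 is a Tuesday, so no roll-forward applies.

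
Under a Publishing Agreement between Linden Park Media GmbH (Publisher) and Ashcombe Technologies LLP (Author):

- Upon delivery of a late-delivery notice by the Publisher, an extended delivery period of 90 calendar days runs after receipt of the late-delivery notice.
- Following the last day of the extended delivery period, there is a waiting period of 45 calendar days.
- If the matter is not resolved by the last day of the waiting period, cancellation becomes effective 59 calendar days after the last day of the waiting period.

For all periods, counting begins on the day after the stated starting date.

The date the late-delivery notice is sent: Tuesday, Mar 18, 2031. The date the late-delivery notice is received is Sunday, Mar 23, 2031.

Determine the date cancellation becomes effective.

Adding 90 calendar days to Mar 23, 2031 gives Jun 21, 2031, which is the last day of the extended delivery period.
The last day of the waiting period: 45 calendar days after Jun 21, 2031 is Aug 5, 2031.
The date cancellation becomes effective: Aug 5, 2031 + 59 days = Oct 3, 2031.

Oct 3, 2031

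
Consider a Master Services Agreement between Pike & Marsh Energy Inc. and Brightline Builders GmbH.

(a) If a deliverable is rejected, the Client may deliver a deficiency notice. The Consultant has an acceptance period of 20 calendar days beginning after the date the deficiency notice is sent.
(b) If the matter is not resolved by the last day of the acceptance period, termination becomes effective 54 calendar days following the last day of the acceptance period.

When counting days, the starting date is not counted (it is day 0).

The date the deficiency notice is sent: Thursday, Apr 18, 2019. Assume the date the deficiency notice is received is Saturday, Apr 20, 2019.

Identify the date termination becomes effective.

Adding 20 calendar days to Apr 18, 2019 gives May 8, 2019, which is the last day of the acceptance period.
The date termination becomes effective: 54 calendar days after May 8, 2019 is Jul 1, 2019.

Jul 1, 2019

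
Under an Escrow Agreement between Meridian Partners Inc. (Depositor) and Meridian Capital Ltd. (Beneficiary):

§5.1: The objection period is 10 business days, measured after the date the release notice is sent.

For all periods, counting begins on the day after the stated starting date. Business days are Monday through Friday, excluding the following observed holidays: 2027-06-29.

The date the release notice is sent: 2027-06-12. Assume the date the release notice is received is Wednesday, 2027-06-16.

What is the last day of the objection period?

2027-06-25

From Saturday, 2027-06-12, 10 business days (Jun 14, Jun 15, Jun 16, Jun 17, Jun 18, Jun 21, Jun 22, Jun 23, Jun 24, Jun 25, skipping weekends) brings us to Friday, 2027-06-25, which is the last day of the objection period.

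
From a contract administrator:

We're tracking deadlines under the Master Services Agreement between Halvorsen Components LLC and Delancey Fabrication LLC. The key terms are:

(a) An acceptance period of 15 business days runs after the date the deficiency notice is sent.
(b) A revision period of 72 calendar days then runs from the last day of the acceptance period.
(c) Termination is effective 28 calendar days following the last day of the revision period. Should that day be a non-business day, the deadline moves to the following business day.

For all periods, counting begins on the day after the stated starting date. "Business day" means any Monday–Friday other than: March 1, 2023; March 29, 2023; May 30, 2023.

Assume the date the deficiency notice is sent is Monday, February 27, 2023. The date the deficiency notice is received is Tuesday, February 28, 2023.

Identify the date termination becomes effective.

The last day of the acceptance period: counting 15 business days from Monday, February 27, 2023 (Feb 28, Mar 2, Mar 3, Mar 6, …, Mar 17, Mar 20, Mar 21, skipping weekends and the listed holiday on Mar 1) reaches Tuesday, March 21, 2023.
The last day of the revision period: March 21, 2023 + 72 days = June 1, 2023.
The date termination becomes effective: 28 calendar days after June 1, 2023 is June 29, 2023. June 29, 2023 is a Thursday and is not a listed holiday, so no roll-forward applies.

June 29, 2023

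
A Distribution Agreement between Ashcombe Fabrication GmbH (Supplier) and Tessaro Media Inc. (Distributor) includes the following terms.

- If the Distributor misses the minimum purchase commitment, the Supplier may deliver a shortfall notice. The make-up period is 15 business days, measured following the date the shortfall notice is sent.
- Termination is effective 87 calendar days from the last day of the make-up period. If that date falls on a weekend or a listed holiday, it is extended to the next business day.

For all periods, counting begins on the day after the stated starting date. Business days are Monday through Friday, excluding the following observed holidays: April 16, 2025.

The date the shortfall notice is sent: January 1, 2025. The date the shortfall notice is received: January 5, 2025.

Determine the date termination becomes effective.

April 21, 2025

The last day of the make-up period: counting 15 business days from Wednesday, January 1, 2025 (Jan 2, Jan 3, Jan 6, Jan 7, …, Jan 20, Jan 21, Jan 22, skipping weekends) reaches Wednesday, January 22, 2025.
The date termination becomes effective: January 22, 2025 + 87 days = April 19, 2025. That falls on a Saturday, so it rolls to the next business day, Monday, April 21, 2025.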